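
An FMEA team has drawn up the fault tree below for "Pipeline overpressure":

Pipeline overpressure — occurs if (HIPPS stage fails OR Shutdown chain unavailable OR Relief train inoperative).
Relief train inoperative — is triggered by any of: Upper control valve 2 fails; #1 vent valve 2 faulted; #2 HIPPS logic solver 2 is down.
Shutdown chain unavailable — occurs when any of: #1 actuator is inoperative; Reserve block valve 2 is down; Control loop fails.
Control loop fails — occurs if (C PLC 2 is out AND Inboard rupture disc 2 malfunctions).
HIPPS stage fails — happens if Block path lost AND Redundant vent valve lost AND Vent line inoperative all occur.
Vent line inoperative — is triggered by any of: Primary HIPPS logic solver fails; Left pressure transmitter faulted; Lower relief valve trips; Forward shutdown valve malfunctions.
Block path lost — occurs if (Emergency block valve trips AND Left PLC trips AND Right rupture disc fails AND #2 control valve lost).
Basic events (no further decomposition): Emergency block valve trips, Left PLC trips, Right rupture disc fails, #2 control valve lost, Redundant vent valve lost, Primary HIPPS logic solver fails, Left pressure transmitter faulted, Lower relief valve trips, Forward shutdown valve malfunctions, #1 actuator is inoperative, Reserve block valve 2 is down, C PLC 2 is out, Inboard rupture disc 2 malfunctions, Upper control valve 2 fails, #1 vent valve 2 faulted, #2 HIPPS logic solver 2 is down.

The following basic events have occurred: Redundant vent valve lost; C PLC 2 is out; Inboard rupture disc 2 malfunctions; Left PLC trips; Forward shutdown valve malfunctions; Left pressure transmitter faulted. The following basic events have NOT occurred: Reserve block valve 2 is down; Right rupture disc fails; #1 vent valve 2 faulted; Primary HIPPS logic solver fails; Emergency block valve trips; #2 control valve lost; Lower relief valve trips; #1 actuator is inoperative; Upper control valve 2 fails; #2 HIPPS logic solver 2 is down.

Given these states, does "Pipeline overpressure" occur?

Yes

Block path lost [AND]: Emergency block valve trips=not, Left PLC trips=occurs, Right rupture disc fails=not, #2 control valve lost=not → not all inputs occur → does not occur.
Vent line inoperative [OR]: Primary HIPPS logic solver fails=not, Left pressure transmitter faulted=occurs, Lower relief valve trips=not, Forward shutdown valve malfunctions=occurs → at least one input occurs → occurs.
HIPPS stage fails [AND]: Block path lost=not, Redundant vent valve lost=occurs, Vent line inoperative=occurs → not all inputs occur → does not occur.
Control loop fails [AND]: C PLC 2 is out=occurs, Inboard rupture disc 2 malfunctions=occurs → all inputs occur → occurs.
Shutdown chain unavailable [OR]: #1 actuator is inoperative=not, Reserve block valve 2 is down=not, Control loop fails=occurs → at least one input occurs → occurs.
Relief train inoperative [OR]: Upper control valve 2 fails=not, #1 vent valve 2 faulted=not, #2 HIPPS logic solver 2 is down=not → no input occurs → does not occur.
Pipeline overpressure [OR]: HIPPS stage fails=not, Shutdown chain unavailable=occurs, Relief train inoperative=not → at least one input occurs → occurs.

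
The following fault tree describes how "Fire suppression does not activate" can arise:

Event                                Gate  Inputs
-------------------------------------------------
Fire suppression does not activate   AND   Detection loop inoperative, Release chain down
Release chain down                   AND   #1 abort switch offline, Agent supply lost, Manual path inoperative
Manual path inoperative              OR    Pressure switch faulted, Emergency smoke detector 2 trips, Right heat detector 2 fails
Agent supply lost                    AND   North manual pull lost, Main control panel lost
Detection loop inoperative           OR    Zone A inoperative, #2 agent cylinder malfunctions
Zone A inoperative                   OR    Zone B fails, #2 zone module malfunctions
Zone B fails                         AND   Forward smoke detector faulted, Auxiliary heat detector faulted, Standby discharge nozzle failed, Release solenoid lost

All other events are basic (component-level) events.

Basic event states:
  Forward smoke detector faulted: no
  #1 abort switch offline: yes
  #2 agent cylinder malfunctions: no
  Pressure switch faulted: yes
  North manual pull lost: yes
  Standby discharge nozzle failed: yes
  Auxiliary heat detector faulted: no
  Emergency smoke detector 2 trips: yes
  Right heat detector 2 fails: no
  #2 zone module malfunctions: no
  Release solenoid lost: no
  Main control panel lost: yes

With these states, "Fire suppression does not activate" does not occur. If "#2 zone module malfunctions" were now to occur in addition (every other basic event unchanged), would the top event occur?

Counterfactual: set "#2 zone module malfunctions" to occurred.
Zone B fails [AND]: Forward smoke detector faulted=not, Auxiliary heat detector faulted=not, Standby discharge nozzle failed=occurs, Release solenoid lost=not → not all inputs occur → does not occur.
Zone A inoperative [OR]: Zone B fails=not, #2 zone module malfunctions=occurs → at least one input occurs → occurs.
Detection loop inoperative [OR]: Zone A inoperative=occurs, #2 agent cylinder malfunctions=not → at least one input occurs → occurs.
Agent supply lost [AND]: North manual pull lost=occurs, Main control panel lost=occurs → all inputs occur → occurs.
Manual path inoperative [OR]: Pressure switch faulted=occurs, Emergency smoke detector 2 trips=occurs, Right heat detector 2 fails=not → at least one input occurs → occurs.
Release chain down [AND]: #1 abort switch offline=occurs, Agent supply lost=occurs, Manual path inoperative=occurs → all inputs occur → occurs.
Fire suppression does not activate [AND]: Detection loop inoperative=occurs, Release chain down=occurs → all inputs occur → occurs.

Yes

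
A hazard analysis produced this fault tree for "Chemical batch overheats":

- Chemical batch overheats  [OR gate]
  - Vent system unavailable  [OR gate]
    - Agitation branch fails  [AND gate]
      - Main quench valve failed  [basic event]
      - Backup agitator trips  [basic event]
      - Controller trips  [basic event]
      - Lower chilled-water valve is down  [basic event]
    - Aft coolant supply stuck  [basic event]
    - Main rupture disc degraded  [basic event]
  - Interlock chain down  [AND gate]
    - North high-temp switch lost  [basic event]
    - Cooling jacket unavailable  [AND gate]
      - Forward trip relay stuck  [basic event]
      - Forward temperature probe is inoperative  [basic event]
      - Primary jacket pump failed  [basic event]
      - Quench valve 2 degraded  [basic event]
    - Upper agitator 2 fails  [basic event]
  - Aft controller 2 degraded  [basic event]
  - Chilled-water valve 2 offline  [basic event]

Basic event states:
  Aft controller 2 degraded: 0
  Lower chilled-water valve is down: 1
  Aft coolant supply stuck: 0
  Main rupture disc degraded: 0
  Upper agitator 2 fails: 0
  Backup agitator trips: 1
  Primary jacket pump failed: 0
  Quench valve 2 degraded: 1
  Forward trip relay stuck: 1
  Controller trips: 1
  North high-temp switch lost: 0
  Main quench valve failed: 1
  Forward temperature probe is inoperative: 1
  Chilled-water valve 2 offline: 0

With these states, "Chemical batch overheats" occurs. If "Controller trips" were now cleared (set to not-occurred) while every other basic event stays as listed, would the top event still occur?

No

Counterfactual: set "Controller trips" to not occurred.
Agitation branch fails [AND]: Main quench valve failed=occurs, Backup agitator trips=occurs, Controller trips=not, Lower chilled-water valve is down=occurs → not all inputs occur → does not occur.
Vent system unavailable [OR]: Agitation branch fails=not, Aft coolant supply stuck=not, Main rupture disc degraded=not → no input occurs → does not occur.
Cooling jacket unavailable [AND]: Forward trip relay stuck=occurs, Forward temperature probe is inoperative=occurs, Primary jacket pump failed=not, Quench valve 2 degraded=occurs → not all inputs occur → does not occur.
Interlock chain down [AND]: North high-temp switch lost=not, Cooling jacket unavailable=not, Upper agitator 2 fails=not → not all inputs occur → does not occur.
Chemical batch overheats [OR]: Vent system unavailable=not, Interlock chain down=not, Aft controller 2 degraded=not, Chilled-water valve 2 offline=not → no input occurs → does not occur.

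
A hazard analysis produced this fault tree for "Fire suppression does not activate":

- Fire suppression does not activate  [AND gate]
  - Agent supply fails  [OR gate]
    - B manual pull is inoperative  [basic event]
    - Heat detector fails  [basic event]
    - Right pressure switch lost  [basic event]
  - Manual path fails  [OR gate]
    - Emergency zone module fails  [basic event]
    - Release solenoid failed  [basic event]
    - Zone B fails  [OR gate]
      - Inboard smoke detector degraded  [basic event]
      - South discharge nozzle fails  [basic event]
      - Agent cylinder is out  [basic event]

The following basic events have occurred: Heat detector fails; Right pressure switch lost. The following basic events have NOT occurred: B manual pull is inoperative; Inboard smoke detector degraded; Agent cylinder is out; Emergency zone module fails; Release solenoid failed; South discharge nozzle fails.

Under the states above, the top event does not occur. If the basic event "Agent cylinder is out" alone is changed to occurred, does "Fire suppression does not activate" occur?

Counterfactual: set "Agent cylinder is out" to occurred.
Agent supply fails [OR]: B manual pull is inoperative=not, Heat detector fails=occurs, Right pressure switch lost=occurs → at least one input occurs → occurs.
Zone B fails [OR]: Inboard smoke detector degraded=not, South discharge nozzle fails=not, Agent cylinder is out=occurs → at least one input occurs → occurs.
Manual path fails [OR]: Emergency zone module fails=not, Release solenoid failed=not, Zone B fails=occurs → at least one input occurs → occurs.
Fire suppression does not activate [AND]: Agent supply fails=occurs, Manual path fails=occurs → all inputs occur → occurs.

Yes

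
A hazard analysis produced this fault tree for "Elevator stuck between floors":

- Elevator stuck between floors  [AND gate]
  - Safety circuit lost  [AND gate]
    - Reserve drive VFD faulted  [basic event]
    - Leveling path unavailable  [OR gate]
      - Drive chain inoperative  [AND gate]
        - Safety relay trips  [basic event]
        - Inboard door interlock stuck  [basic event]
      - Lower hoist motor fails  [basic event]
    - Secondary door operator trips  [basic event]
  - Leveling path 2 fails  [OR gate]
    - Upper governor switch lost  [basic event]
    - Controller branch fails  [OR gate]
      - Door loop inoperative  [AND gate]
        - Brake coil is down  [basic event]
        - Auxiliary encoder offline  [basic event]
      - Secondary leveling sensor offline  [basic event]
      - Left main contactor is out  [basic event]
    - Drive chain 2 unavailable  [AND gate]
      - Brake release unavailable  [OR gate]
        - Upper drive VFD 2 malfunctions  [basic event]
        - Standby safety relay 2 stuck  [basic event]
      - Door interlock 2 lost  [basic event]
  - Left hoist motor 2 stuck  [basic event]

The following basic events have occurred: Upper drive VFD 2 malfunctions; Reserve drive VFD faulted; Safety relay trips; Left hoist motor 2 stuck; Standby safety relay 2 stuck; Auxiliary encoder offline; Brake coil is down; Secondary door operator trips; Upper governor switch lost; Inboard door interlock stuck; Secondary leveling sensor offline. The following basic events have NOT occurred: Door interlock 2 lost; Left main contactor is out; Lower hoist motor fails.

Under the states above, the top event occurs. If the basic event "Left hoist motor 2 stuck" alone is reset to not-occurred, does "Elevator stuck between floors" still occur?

Counterfactual: set "Left hoist motor 2 stuck" to not occurred.
Drive chain inoperative [AND]: Safety relay trips=occurs, Inboard door interlock stuck=occurs → all inputs occur → occurs.
Leveling path unavailable [OR]: Drive chain inoperative=occurs, Lower hoist motor fails=not → at least one input occurs → occurs.
Safety circuit lost [AND]: Reserve drive VFD faulted=occurs, Leveling path unavailable=occurs, Secondary door operator trips=occurs → all inputs occur → occurs.
Door loop inoperative [AND]: Brake coil is down=occurs, Auxiliary encoder offline=occurs → all inputs occur → occurs.
Controller branch fails [OR]: Door loop inoperative=occurs, Secondary leveling sensor offline=occurs, Left main contactor is out=not → at least one input occurs → occurs.
Brake release unavailable [OR]: Upper drive VFD 2 malfunctions=occurs, Standby safety relay 2 stuck=occurs → at least one input occurs → occurs.
Drive chain 2 unavailable [AND]: Brake release unavailable=occurs, Door interlock 2 lost=not → not all inputs occur → does not occur.
Leveling path 2 fails [OR]: Upper governor switch lost=occurs, Controller branch fails=occurs, Drive chain 2 unavailable=not → at least one input occurs → occurs.
Elevator stuck between floors [AND]: Safety circuit lost=occurs, Leveling path 2 fails=occurs, Left hoist motor 2 stuck=not → not all inputs occur → does not occur.

No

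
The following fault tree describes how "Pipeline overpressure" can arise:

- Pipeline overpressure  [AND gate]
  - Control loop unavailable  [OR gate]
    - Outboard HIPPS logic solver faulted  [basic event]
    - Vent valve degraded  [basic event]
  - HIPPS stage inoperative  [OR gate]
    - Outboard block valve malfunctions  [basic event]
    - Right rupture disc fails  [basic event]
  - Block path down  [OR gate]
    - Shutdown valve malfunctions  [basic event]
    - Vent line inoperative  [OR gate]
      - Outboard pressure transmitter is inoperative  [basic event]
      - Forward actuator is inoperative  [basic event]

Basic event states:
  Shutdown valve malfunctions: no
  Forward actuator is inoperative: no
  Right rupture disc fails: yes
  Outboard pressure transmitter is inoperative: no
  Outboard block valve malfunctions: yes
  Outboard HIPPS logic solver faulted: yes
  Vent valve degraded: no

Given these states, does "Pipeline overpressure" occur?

No

Control loop unavailable [OR]: Outboard HIPPS logic solver faulted=occurs, Vent valve degraded=not → at least one input occurs → occurs.
HIPPS stage inoperative [OR]: Outboard block valve malfunctions=occurs, Right rupture disc fails=occurs → at least one input occurs → occurs.
Vent line inoperative [OR]: Outboard pressure transmitter is inoperative=not, Forward actuator is inoperative=not → no input occurs → does not occur.
Block path down [OR]: Shutdown valve malfunctions=not, Vent line inoperative=not → no input occurs → does not occur.
Pipeline overpressure [AND]: Control loop unavailable=occurs, HIPPS stage inoperative=occurs, Block path down=not → not all inputs occur → does not occur.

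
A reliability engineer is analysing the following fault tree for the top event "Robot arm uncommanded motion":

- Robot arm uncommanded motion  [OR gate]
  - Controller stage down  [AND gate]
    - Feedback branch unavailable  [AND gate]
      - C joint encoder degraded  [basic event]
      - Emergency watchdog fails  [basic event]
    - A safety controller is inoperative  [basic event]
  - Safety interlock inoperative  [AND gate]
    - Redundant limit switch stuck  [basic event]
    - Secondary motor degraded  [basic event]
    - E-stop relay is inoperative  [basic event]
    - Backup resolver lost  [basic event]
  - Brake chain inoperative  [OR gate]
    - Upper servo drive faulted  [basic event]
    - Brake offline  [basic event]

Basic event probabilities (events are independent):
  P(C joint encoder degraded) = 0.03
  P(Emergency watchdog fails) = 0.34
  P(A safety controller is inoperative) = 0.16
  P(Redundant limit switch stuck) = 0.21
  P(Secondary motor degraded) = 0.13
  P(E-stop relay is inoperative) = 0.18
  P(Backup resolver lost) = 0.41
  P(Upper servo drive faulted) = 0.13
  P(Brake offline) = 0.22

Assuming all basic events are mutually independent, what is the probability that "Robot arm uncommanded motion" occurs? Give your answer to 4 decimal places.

P(Feedback branch unavailable) [AND] = 0.03 × 0.34 = 0.010200
P(Controller stage down) [AND] = 0.010200 × 0.16 = 0.001632
P(Safety interlock inoperative) [AND] = 0.21 × 0.13 × 0.18 × 0.41 = 0.002015
P(Brake chain inoperative) [OR] = 1 − (1−0.13) × (1−0.22) = 0.321400
P(Robot arm uncommanded motion) [OR] = 1 − (1−0.001632) × (1−0.002015) × (1−0.321400) = 0.323873
Rounded to 4 decimal places: P(Robot arm uncommanded motion) ≈ 0.3239.

0.3239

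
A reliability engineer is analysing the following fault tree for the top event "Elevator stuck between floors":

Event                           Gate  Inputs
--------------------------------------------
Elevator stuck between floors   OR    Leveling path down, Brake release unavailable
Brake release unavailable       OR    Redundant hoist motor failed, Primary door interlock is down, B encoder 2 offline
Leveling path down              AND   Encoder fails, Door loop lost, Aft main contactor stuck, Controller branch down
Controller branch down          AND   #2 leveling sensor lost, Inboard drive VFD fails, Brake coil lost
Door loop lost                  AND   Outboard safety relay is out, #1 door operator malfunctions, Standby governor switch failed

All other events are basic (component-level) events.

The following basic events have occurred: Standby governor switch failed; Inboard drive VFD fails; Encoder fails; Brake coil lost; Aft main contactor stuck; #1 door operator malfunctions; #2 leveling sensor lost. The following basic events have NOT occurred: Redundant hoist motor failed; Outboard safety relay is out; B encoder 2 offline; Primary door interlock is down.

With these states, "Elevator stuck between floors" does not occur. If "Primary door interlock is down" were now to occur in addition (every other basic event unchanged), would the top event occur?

Counterfactual: set "Primary door interlock is down" to occurred.
Door loop lost [AND]: Outboard safety relay is out=not, #1 door operator malfunctions=occurs, Standby governor switch failed=occurs → not all inputs occur → does not occur.
Controller branch down [AND]: #2 leveling sensor lost=occurs, Inboard drive VFD fails=occurs, Brake coil lost=occurs → all inputs occur → occurs.
Leveling path down [AND]: Encoder fails=occurs, Door loop lost=not, Aft main contactor stuck=occurs, Controller branch down=occurs → not all inputs occur → does not occur.
Brake release unavailable [OR]: Redundant hoist motor failed=not, Primary door interlock is down=occurs, B encoder 2 offline=not → at least one input occurs → occurs.
Elevator stuck between floors [OR]: Leveling path down=not, Brake release unavailable=occurs → at least one input occurs → occurs.

Yes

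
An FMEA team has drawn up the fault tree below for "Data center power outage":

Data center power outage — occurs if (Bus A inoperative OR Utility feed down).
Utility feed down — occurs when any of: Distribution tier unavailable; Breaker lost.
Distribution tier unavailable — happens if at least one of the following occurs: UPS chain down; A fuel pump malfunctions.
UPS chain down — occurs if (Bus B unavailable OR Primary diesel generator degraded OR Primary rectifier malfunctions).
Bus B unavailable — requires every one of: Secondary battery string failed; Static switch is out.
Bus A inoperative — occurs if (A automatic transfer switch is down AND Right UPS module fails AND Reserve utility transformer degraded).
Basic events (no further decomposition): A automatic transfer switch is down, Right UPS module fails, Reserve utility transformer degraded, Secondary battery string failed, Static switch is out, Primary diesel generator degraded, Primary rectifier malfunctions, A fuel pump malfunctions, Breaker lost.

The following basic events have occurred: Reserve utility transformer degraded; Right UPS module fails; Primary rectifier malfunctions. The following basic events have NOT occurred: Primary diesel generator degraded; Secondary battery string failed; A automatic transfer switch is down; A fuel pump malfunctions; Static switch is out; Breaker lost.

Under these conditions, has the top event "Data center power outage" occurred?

Bus A inoperative [AND]: A automatic transfer switch is down=not, Right UPS module fails=occurs, Reserve utility transformer degraded=occurs → not all inputs occur → does not occur.
Bus B unavailable [AND]: Secondary battery string failed=not, Static switch is out=not → not all inputs occur → does not occur.
UPS chain down [OR]: Bus B unavailable=not, Primary diesel generator degraded=not, Primary rectifier malfunctions=occurs → at least one input occurs → occurs.
Distribution tier unavailable [OR]: UPS chain down=occurs, A fuel pump malfunctions=not → at least one input occurs → occurs.
Utility feed down [OR]: Distribution tier unavailable=occurs, Breaker lost=not → at least one input occurs → occurs.
Data center power outage [OR]: Bus A inoperative=not, Utility feed down=occurs → at least one input occurs → occurs.

Yes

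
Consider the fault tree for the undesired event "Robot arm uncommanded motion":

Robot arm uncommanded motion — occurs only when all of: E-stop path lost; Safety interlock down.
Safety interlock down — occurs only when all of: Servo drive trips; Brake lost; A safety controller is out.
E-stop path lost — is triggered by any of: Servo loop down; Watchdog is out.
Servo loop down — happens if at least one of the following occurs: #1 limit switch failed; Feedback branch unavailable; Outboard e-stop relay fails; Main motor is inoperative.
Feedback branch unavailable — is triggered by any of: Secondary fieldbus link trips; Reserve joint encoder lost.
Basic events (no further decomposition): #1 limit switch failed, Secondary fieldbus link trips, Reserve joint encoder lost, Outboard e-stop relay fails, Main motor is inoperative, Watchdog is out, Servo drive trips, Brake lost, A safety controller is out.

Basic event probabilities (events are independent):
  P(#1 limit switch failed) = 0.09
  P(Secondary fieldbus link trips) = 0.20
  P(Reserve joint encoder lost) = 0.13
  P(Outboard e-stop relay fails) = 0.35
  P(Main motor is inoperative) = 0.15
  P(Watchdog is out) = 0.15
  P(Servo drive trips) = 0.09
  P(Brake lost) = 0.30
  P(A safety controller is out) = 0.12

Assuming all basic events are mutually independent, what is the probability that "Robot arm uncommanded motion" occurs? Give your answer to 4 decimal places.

P(Feedback branch unavailable) [OR] = 1 − (1−0.20) × (1−0.13) = 0.304000
P(Servo loop down) [OR] = 1 − (1−0.09) × (1−0.304000) × (1−0.35) × (1−0.15) = 0.650069
P(E-stop path lost) [OR] = 1 − (1−0.650069) × (1−0.15) = 0.702559
P(Safety interlock down) [AND] = 0.09 × 0.30 × 0.12 = 0.003240
P(Robot arm uncommanded motion) [AND] = 0.702559 × 0.003240 = 0.002276
Rounded to 4 decimal places: P(Robot arm uncommanded motion) ≈ 0.0023.

0.0023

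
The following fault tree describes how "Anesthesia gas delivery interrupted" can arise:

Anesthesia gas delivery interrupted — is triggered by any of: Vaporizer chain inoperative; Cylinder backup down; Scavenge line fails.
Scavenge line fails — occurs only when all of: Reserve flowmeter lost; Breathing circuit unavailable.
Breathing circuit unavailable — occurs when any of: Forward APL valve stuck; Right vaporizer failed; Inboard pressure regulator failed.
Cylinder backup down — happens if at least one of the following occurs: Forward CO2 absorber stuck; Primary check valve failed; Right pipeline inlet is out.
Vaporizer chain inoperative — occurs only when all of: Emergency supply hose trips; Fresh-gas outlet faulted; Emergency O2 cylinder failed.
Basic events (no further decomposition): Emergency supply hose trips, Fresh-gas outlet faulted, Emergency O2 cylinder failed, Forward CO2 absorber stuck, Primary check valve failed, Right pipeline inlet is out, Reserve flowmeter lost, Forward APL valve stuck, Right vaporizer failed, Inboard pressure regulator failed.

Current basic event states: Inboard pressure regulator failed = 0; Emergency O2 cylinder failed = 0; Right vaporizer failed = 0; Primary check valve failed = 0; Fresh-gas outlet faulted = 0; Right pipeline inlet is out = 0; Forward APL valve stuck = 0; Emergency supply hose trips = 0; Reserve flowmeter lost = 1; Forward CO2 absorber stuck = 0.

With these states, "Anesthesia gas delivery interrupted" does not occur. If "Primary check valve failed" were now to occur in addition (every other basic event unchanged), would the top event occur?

Counterfactual: set "Primary check valve failed" to occurred.
Vaporizer chain inoperative [AND]: Emergency supply hose trips=not, Fresh-gas outlet faulted=not, Emergency O2 cylinder failed=not → not all inputs occur → does not occur.
Cylinder backup down [OR]: Forward CO2 absorber stuck=not, Primary check valve failed=occurs, Right pipeline inlet is out=not → at least one input occurs → occurs.
Breathing circuit unavailable [OR]: Forward APL valve stuck=not, Right vaporizer failed=not, Inboard pressure regulator failed=not → no input occurs → does not occur.
Scavenge line fails [AND]: Reserve flowmeter lost=occurs, Breathing circuit unavailable=not → not all inputs occur → does not occur.
Anesthesia gas delivery interrupted [OR]: Vaporizer chain inoperative=not, Cylinder backup down=occurs, Scavenge line fails=not → at least one input occurs → occurs.

Yes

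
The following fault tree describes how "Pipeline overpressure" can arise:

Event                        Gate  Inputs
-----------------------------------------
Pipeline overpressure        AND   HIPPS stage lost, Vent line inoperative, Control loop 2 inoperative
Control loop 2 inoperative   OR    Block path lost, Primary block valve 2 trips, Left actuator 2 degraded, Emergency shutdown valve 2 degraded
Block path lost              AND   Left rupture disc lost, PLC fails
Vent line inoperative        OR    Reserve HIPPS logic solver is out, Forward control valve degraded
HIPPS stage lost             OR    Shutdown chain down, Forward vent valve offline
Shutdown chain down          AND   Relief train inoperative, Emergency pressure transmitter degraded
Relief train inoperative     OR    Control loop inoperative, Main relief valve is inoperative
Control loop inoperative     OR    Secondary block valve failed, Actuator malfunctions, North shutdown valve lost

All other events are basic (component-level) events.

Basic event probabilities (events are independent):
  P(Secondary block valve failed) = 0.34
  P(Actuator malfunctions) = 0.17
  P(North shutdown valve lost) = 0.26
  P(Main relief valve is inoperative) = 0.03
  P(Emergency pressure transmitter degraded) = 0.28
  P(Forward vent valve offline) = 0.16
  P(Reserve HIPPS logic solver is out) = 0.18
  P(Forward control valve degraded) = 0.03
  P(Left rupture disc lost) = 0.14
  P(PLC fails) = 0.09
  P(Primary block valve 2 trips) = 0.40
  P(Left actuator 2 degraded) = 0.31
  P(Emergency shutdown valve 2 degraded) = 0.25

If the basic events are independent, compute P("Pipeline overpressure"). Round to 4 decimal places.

P(Control loop inoperative) [OR] = 1 − (1−0.34) × (1−0.17) × (1−0.26) = 0.594628
P(Relief train inoperative) [OR] = 1 − (1−0.594628) × (1−0.03) = 0.606789
P(Shutdown chain down) [AND] = 0.606789 × 0.28 = 0.169901
P(HIPPS stage lost) [OR] = 1 − (1−0.169901) × (1−0.16) = 0.302717
P(Vent line inoperative) [OR] = 1 − (1−0.18) × (1−0.03) = 0.204600
P(Block path lost) [AND] = 0.14 × 0.09 = 0.012600
P(Control loop 2 inoperative) [OR] = 1 − (1−0.012600) × (1−0.40) × (1−0.31) × (1−0.25) = 0.693412
P(Pipeline overpressure) [AND] = 0.302717 × 0.204600 × 0.693412 = 0.042947
Rounded to 4 decimal places: P(Pipeline overpressure) ≈ 0.0429.

0.0429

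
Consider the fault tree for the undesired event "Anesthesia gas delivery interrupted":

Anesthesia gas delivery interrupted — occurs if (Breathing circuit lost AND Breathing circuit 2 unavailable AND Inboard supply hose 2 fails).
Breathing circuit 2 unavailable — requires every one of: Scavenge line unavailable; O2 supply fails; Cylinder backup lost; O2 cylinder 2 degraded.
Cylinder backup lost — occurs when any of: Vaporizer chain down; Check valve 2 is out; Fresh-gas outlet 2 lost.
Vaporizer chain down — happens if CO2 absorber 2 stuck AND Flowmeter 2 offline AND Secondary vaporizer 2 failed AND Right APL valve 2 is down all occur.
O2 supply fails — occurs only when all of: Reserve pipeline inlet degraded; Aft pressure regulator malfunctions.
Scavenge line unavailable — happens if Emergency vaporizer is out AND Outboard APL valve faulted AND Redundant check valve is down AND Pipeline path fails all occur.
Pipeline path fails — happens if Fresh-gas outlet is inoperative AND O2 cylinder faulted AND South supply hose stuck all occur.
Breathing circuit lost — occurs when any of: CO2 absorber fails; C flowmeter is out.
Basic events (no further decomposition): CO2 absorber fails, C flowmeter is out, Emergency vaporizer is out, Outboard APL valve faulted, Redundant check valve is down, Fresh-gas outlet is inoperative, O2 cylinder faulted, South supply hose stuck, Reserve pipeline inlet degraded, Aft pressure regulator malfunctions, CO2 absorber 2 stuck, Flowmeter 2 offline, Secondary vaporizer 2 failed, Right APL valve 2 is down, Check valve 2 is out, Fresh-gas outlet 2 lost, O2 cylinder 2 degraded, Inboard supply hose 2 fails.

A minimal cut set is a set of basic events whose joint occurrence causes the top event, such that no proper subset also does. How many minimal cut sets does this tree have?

Breathing circuit lost [OR]: union of children's cut sets → 2 cut set(s).
Pipeline path fails [AND]: one cut set from each child combined → 1 × 1 × 1 = 1 cut set(s).
Scavenge line unavailable [AND]: one cut set from each child combined → 1 × 1 × 1 × 1 = 1 cut set(s).
O2 supply fails [AND]: one cut set from each child combined → 1 × 1 = 1 cut set(s).
Vaporizer chain down [AND]: one cut set from each child combined → 1 × 1 × 1 × 1 = 1 cut set(s).
Cylinder backup lost [OR]: union of children's cut sets → 3 cut set(s).
Breathing circuit 2 unavailable [AND]: one cut set from each child combined → 1 × 1 × 3 × 1 = 3 cut set(s).
Anesthesia gas delivery interrupted [AND]: one cut set from each child combined → 2 × 3 × 1 = 6 cut set(s).
Minimal cut sets: {Aft pressure regulator malfunctions, CO2 absorber 2 stuck, CO2 absorber fails, Emergency vaporizer is out, Flowmeter 2 offline, Fresh-gas outlet is inoperative, Inboard supply hose 2 fails, O2 cylinder 2 degraded, O2 cylinder faulted, Outboard APL valve faulted, Redundant check valve is down, Reserve pipeline inlet degraded, Right APL valve 2 is down, Secondary vaporizer 2 failed, South supply hose stuck}; {Aft pressure regulator malfunctions, CO2 absorber fails, Check valve 2 is out, Emergency vaporizer is out, Fresh-gas outlet is inoperative, Inboard supply hose 2 fails, O2 cylinder 2 degraded, O2 cylinder faulted, Outboard APL valve faulted, Redundant check valve is down, Reserve pipeline inlet degraded, South supply hose stuck}; {Aft pressure regulator malfunctions, CO2 absorber fails, Emergency vaporizer is out, Fresh-gas outlet 2 lost, Fresh-gas outlet is inoperative, Inboard supply hose 2 fails, O2 cylinder 2 degraded, O2 cylinder faulted, Outboard APL valve faulted, Redundant check valve is down, Reserve pipeline inlet degraded, South supply hose stuck}; {Aft pressure regulator malfunctions, C flowmeter is out, CO2 absorber 2 stuck, Emergency vaporizer is out, Flowmeter 2 offline, Fresh-gas outlet is inoperative, Inboard supply hose 2 fails, O2 cylinder 2 degraded, O2 cylinder faulted, Outboard APL valve faulted, Redundant check valve is down, Reserve pipeline inlet degraded, Right APL valve 2 is down, Secondary vaporizer 2 failed, South supply hose stuck}; {Aft pressure regulator malfunctions, C flowmeter is out, Check valve 2 is out, Emergency vaporizer is out, Fresh-gas outlet is inoperative, Inboard supply hose 2 fails, O2 cylinder 2 degraded, O2 cylinder faulted, Outboard APL valve faulted, Redundant check valve is down, Reserve pipeline inlet degraded, South supply hose stuck}; {Aft pressure regulator malfunctions, C flowmeter is out, Emergency vaporizer is out, Fresh-gas outlet 2 lost, Fresh-gas outlet is inoperative, Inboard supply hose 2 fails, O2 cylinder 2 degraded, O2 cylinder faulted, Outboard APL valve faulted, Redundant check valve is down, Reserve pipeline inlet degraded, South supply hose stuck}.

6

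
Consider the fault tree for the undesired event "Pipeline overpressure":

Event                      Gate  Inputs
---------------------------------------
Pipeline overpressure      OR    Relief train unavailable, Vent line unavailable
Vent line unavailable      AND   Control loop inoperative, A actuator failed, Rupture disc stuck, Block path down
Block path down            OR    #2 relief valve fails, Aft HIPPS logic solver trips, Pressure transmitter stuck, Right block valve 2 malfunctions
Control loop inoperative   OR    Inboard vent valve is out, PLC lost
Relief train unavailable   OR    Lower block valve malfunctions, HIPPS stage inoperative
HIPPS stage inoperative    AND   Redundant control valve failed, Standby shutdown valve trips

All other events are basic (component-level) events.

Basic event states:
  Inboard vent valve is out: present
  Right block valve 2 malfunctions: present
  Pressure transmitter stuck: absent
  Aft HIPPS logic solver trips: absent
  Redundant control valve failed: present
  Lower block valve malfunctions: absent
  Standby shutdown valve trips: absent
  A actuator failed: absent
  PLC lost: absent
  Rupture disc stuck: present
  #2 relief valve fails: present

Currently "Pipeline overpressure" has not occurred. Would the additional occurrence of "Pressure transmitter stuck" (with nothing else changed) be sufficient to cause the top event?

No

Counterfactual: set "Pressure transmitter stuck" to occurred.
HIPPS stage inoperative [AND]: Redundant control valve failed=occurs, Standby shutdown valve trips=not → not all inputs occur → does not occur.
Relief train unavailable [OR]: Lower block valve malfunctions=not, HIPPS stage inoperative=not → no input occurs → does not occur.
Control loop inoperative [OR]: Inboard vent valve is out=occurs, PLC lost=not → at least one input occurs → occurs.
Block path down [OR]: #2 relief valve fails=occurs, Aft HIPPS logic solver trips=not, Pressure transmitter stuck=occurs, Right block valve 2 malfunctions=occurs → at least one input occurs → occurs.
Vent line unavailable [AND]: Control loop inoperative=occurs, A actuator failed=not, Rupture disc stuck=occurs, Block path down=occurs → not all inputs occur → does not occur.
Pipeline overpressure [OR]: Relief train unavailable=not, Vent line unavailable=not → no input occurs → does not occur.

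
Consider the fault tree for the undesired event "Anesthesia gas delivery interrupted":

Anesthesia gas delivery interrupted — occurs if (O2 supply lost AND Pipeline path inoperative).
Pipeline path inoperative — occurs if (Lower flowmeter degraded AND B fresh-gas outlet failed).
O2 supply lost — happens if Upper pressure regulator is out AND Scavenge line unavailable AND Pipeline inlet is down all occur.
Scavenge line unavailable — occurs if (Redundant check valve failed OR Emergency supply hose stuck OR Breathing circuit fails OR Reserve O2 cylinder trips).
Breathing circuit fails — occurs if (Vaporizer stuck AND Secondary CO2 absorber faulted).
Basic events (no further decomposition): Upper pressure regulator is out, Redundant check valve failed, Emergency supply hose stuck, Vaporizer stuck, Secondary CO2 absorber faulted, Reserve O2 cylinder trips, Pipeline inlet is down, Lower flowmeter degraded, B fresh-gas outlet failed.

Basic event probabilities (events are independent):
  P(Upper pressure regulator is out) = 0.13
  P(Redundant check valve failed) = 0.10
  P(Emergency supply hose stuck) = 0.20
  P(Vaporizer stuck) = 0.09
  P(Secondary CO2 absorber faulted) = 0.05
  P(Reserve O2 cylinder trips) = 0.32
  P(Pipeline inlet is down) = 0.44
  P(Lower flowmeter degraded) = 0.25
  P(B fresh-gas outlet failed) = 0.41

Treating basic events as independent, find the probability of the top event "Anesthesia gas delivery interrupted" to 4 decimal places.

P(Breathing circuit fails) [AND] = 0.09 × 0.05 = 0.004500
P(Scavenge line unavailable) [OR] = 1 − (1−0.10) × (1−0.20) × (1−0.004500) × (1−0.32) = 0.512603
P(O2 supply lost) [AND] = 0.13 × 0.512603 × 0.44 = 0.029321
P(Pipeline path inoperative) [AND] = 0.25 × 0.41 = 0.102500
P(Anesthesia gas delivery interrupted) [AND] = 0.029321 × 0.102500 = 0.003005
Rounded to 4 decimal places: P(Anesthesia gas delivery interrupted) ≈ 0.0030.

0.0030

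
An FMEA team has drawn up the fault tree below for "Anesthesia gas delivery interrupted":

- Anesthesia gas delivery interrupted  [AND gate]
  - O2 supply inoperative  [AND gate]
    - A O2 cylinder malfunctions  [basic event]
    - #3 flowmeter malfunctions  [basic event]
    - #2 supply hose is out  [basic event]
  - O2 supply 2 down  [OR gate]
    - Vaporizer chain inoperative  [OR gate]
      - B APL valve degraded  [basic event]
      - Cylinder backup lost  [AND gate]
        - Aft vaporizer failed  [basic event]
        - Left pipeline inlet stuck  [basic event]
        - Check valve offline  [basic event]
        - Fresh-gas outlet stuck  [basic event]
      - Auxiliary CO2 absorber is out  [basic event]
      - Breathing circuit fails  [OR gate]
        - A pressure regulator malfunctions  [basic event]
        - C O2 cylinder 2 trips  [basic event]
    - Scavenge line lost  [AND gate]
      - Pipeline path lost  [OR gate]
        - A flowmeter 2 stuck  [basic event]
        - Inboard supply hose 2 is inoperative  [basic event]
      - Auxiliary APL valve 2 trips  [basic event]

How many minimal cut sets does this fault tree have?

7

O2 supply inoperative [AND]: one cut set from each child combined → 1 × 1 × 1 = 1 cut set(s).
Cylinder backup lost [AND]: one cut set from each child combined → 1 × 1 × 1 × 1 = 1 cut set(s).
Breathing circuit fails [OR]: union of children's cut sets → 2 cut set(s).
Vaporizer chain inoperative [OR]: union of children's cut sets → 5 cut set(s).
Pipeline path lost [OR]: union of children's cut sets → 2 cut set(s).
Scavenge line lost [AND]: one cut set from each child combined → 2 × 1 = 2 cut set(s).
O2 supply 2 down [OR]: union of children's cut sets → 7 cut set(s).
Anesthesia gas delivery interrupted [AND]: one cut set from each child combined → 1 × 7 = 7 cut set(s).
Minimal cut sets: {#2 supply hose is out, #3 flowmeter malfunctions, A O2 cylinder malfunctions, B APL valve degraded}; {#2 supply hose is out, #3 flowmeter malfunctions, A O2 cylinder malfunctions, Aft vaporizer failed, Check valve offline, Fresh-gas outlet stuck, Left pipeline inlet stuck}; {#2 supply hose is out, #3 flowmeter malfunctions, A O2 cylinder malfunctions, Auxiliary CO2 absorber is out}; {#2 supply hose is out, #3 flowmeter malfunctions, A O2 cylinder malfunctions, A pressure regulator malfunctions}; {#2 supply hose is out, #3 flowmeter malfunctions, A O2 cylinder malfunctions, C O2 cylinder 2 trips}; {#2 supply hose is out, #3 flowmeter malfunctions, A O2 cylinder malfunctions, A flowmeter 2 stuck, Auxiliary APL valve 2 trips}; {#2 supply hose is out, #3 flowmeter malfunctions, A O2 cylinder malfunctions, Auxiliary APL valve 2 trips, Inboard supply hose 2 is inoperative}.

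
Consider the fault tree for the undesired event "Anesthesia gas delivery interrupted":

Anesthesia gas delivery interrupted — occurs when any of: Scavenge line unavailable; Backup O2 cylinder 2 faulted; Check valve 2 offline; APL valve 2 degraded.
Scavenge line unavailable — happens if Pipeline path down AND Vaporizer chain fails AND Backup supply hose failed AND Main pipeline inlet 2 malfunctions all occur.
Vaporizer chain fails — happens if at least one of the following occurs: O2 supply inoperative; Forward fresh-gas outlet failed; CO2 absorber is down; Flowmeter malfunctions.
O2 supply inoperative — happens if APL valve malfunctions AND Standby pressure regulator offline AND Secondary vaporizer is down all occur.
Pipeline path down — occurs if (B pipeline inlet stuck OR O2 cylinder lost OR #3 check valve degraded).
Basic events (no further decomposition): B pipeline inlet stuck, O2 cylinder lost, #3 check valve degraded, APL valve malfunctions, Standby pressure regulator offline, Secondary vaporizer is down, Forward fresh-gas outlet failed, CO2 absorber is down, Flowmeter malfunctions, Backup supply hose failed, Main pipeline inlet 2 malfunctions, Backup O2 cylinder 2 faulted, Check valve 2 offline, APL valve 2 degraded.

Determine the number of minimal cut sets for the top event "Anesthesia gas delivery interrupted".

15

Pipeline path down [OR]: union of children's cut sets → 3 cut set(s).
O2 supply inoperative [AND]: one cut set from each child combined → 1 × 1 × 1 = 1 cut set(s).
Vaporizer chain fails [OR]: union of children's cut sets → 4 cut set(s).
Scavenge line unavailable [AND]: one cut set from each child combined → 3 × 4 × 1 × 1 = 12 cut set(s).
Anesthesia gas delivery interrupted [OR]: union of children's cut sets → 15 cut set(s).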